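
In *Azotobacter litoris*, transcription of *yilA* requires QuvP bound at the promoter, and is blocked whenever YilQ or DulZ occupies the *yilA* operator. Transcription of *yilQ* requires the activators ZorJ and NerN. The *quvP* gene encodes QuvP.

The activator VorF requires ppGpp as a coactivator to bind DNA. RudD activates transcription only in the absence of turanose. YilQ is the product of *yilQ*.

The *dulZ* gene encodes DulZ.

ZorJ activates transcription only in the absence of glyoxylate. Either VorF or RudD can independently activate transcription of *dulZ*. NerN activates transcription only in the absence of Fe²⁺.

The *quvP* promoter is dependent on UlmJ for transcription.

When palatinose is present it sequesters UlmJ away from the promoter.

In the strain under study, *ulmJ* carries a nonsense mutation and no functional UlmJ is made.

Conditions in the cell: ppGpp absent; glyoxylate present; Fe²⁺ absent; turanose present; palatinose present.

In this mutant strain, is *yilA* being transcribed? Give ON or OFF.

Glyoxylate is present, so ZorJ is inactive.
Fe²⁺ is absent, so NerN is active.
Required activator ZorJ is absent, so *yilQ* is not transcribed.
So YilQ is not produced.
ppGpp is absent, so VorF is inactive.
Turanose is present, so RudD is inactive.
No activator is available at the *dulZ* promoter, so *dulZ* is not transcribed.
So DulZ is not produced.
UlmJ is non-functional in this strain, so it has no effect.
Required activator UlmJ is absent, so *quvP* is not transcribed.
So QuvP is not produced.
Required activator QuvP is absent, so *yilA* is not transcribed.

OFF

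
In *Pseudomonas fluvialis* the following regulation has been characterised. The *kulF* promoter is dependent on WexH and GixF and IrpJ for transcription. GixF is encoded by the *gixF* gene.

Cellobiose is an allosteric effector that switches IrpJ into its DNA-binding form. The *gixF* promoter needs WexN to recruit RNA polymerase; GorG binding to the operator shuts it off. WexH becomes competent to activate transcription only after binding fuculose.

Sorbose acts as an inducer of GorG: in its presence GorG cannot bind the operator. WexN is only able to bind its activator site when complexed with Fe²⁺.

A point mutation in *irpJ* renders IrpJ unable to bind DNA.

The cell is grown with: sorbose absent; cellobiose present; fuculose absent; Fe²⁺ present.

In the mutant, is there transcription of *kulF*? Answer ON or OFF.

OFF

Fuculose is absent, so WexH is inactive.
Fe²⁺ is present, so WexN is active.
Sorbose is absent, so GorG is active.
With repressor GorG bound, *gixF* is not transcribed.
So GixF is not produced.
IrpJ is non-functional in this strain, so it has no effect.
Required activator WexH is absent, so *kulF* is not transcribed.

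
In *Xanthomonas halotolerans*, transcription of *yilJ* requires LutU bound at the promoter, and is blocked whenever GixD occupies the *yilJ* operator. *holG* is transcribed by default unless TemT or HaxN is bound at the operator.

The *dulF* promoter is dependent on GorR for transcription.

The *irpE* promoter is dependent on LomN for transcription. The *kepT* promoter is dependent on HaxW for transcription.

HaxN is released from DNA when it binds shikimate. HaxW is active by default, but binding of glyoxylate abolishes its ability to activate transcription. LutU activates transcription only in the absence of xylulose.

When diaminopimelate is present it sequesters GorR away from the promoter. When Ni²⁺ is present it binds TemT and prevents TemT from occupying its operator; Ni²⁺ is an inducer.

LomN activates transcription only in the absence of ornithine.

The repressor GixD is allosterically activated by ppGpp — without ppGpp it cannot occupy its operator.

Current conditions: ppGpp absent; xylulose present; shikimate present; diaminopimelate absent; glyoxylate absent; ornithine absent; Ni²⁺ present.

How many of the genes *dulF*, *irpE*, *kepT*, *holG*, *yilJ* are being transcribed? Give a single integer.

4

Diaminopimelate is absent, so GorR is active.
No repressor is bound and GorR is active, so *dulF* is transcribed.
→ *dulF* is ON.
Ornithine is absent, so LomN is active.
No repressor is bound and LomN is active, so *irpE* is transcribed.
→ *irpE* is ON.
Glyoxylate is absent, so HaxW is active.
No repressor is bound and HaxW is active, so *kepT* is transcribed.
→ *kepT* is ON.
Ni²⁺ is present, so TemT is inactive.
Shikimate is present, so HaxN is inactive.
With no repressor bound, *holG* is transcribed.
→ *holG* is ON.
ppGpp is absent, so GixD is inactive.
Xylulose is present, so LutU is inactive.
Required activator LutU is absent, so *yilJ* is not transcribed.
→ *yilJ* is OFF.
4 of the 5 genes are transcribed.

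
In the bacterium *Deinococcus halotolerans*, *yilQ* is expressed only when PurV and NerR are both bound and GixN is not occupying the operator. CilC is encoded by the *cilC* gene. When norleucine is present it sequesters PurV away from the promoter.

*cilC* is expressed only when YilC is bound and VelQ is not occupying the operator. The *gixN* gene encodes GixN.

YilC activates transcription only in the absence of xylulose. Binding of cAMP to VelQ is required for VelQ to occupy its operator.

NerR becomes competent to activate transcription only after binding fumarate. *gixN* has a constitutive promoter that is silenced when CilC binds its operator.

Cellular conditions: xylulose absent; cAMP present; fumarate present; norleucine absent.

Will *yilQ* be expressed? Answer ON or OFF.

OFF

Xylulose is absent, so YilC is active.
cAMP is present, so VelQ is active.
With repressor VelQ bound, *cilC* is not transcribed.
So CilC is not produced.
With no repressor bound, *gixN* is transcribed.
So GixN is produced and active.
Norleucine is absent, so PurV is active.
Fumarate is present, so NerR is active.
With repressor GixN bound, *yilQ* is not transcribed.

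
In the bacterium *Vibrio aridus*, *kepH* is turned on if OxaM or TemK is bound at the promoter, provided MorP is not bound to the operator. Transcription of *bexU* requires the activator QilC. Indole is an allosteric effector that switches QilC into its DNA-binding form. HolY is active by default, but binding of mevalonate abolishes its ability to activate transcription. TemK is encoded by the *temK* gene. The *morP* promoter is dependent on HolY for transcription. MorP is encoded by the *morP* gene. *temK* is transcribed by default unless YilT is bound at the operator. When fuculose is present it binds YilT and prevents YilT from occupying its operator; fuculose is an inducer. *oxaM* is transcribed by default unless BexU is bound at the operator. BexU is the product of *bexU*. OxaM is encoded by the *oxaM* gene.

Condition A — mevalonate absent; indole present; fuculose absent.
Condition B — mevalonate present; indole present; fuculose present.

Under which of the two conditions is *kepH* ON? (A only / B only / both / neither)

B only

Condition A:
Mevalonate is absent, so HolY is active.
No repressor is bound and HolY is active, so *morP* is transcribed.
So MorP is produced and active.
Indole is present, so QilC is active.
No repressor is bound and QilC is active, so *bexU* is transcribed.
So BexU is produced and active.
With repressor BexU bound, *oxaM* is not transcribed.
So OxaM is not produced.
Fuculose is absent, so YilT is active.
With repressor YilT bound, *temK* is not transcribed.
So TemK is not produced.
With repressor MorP bound, *kepH* is not transcribed.
→ *kepH* is OFF in A.
Condition B:
Mevalonate is present, so HolY is inactive.
Required activator HolY is absent, so *morP* is not transcribed.
So MorP is not produced.
Indole is present, so QilC is active.
No repressor is bound and QilC is active, so *bexU* is transcribed.
So BexU is produced and active.
With repressor BexU bound, *oxaM* is not transcribed.
So OxaM is not produced.
Fuculose is present, so YilT is inactive.
With no repressor bound, *temK* is transcribed.
So TemK is produced and active.
Activator TemK is present, so *kepH* is transcribed.
→ *kepH* is ON in B.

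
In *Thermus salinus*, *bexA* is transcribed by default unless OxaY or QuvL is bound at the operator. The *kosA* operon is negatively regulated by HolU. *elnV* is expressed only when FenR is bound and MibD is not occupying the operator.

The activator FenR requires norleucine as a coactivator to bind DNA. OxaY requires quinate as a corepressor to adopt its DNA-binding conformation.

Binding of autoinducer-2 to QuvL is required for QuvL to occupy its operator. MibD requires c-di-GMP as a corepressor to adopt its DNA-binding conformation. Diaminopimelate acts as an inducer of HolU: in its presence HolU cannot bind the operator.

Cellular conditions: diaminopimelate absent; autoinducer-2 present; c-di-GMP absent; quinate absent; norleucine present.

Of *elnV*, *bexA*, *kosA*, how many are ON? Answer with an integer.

1

c-di-GMP is absent, so MibD is inactive.
Norleucine is present, so FenR is active.
No repressor is bound and FenR is active, so *elnV* is transcribed.
→ *elnV* is ON.
Quinate is absent, so OxaY is inactive.
Autoinducer-2 is present, so QuvL is active.
With repressor QuvL bound, *bexA* is not transcribed.
→ *bexA* is OFF.
Diaminopimelate is absent, so HolU is active.
With repressor HolU bound, *kosA* is not transcribed.
→ *kosA* is OFF.
1 of the 3 genes is transcribed.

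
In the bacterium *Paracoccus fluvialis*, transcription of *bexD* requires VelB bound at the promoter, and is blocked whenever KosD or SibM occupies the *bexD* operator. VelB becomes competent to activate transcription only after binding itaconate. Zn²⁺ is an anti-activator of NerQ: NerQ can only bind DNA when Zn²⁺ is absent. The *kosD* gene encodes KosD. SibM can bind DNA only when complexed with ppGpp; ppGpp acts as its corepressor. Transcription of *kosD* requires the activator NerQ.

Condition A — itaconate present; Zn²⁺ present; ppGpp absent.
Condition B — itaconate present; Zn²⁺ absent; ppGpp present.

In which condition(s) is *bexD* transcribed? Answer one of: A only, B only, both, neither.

Condition A:
Itaconate is present, so VelB is active.
Zn²⁺ is present, so NerQ is inactive.
Required activator NerQ is absent, so *kosD* is not transcribed.
So KosD is not produced.
ppGpp is absent, so SibM is inactive.
No repressor is bound and VelB is active, so *bexD* is transcribed.
→ *bexD* is ON in A.
Condition B:
Itaconate is present, so VelB is active.
Zn²⁺ is absent, so NerQ is active.
No repressor is bound and NerQ is active, so *kosD* is transcribed.
So KosD is produced and active.
ppGpp is present, so SibM is active.
With repressor KosD bound, *bexD* is not transcribed.
→ *bexD* is OFF in B.

A only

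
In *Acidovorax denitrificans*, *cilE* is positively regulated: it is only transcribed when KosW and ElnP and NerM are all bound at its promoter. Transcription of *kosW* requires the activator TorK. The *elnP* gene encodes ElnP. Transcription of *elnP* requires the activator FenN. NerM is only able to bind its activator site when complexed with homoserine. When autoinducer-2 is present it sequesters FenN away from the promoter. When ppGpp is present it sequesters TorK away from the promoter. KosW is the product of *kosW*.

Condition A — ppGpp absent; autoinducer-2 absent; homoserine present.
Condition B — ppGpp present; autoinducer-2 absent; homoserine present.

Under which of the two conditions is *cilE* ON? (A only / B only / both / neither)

A only

Condition A:
ppGpp is absent, so TorK is active.
No repressor is bound and TorK is active, so *kosW* is transcribed.
So KosW is produced and active.
Autoinducer-2 is absent, so FenN is active.
No repressor is bound and FenN is active, so *elnP* is transcribed.
So ElnP is produced and active.
Homoserine is present, so NerM is active.
No repressor is bound and KosW and ElnP and NerM are active, so *cilE* is transcribed.
→ *cilE* is ON in A.
Condition B:
ppGpp is present, so TorK is inactive.
Required activator TorK is absent, so *kosW* is not transcribed.
So KosW is not produced.
Autoinducer-2 is absent, so FenN is active.
No repressor is bound and FenN is active, so *elnP* is transcribed.
So ElnP is produced and active.
Homoserine is present, so NerM is active.
Required activator KosW is absent, so *cilE* is not transcribed.
→ *cilE* is OFF in B.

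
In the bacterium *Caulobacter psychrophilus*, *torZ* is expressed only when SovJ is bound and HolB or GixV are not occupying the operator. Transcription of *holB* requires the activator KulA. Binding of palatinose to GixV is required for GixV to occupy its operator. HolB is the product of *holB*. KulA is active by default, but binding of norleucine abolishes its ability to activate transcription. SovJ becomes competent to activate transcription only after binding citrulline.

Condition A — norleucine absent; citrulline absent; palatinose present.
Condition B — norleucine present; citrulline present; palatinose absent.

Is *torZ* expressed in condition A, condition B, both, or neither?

Condition A:
Norleucine is absent, so KulA is active.
No repressor is bound and KulA is active, so *holB* is transcribed.
So HolB is produced and active.
Citrulline is absent, so SovJ is inactive.
Palatinose is present, so GixV is active.
With repressor HolB bound, *torZ* is not transcribed.
→ *torZ* is OFF in A.
Condition B:
Norleucine is present, so KulA is inactive.
Required activator KulA is absent, so *holB* is not transcribed.
So HolB is not produced.
Citrulline is present, so SovJ is active.
Palatinose is absent, so GixV is inactive.
No repressor is bound and SovJ is active, so *torZ* is transcribed.
→ *torZ* is ON in B.

B only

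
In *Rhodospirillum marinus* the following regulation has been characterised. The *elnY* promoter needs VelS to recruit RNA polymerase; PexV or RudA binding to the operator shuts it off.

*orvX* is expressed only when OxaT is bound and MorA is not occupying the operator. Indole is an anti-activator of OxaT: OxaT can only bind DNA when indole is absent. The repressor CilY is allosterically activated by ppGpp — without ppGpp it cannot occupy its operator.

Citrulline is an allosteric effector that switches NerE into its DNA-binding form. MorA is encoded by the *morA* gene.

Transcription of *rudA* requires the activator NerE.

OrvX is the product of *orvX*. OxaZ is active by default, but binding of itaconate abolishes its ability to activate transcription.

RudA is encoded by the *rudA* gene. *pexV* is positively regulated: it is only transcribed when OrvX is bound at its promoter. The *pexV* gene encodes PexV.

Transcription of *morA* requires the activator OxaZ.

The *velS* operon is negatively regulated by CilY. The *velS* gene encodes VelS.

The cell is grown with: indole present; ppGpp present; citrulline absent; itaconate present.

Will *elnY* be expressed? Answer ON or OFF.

Itaconate is present, so OxaZ is inactive.
Required activator OxaZ is absent, so *morA* is not transcribed.
So MorA is not produced.
Indole is present, so OxaT is inactive.
Required activator OxaT is absent, so *orvX* is not transcribed.
So OrvX is not produced.
Required activator OrvX is absent, so *pexV* is not transcribed.
So PexV is not produced.
Citrulline is absent, so NerE is inactive.
Required activator NerE is absent, so *rudA* is not transcribed.
So RudA is not produced.
ppGpp is present, so CilY is active.
With repressor CilY bound, *velS* is not transcribed.
So VelS is not produced.
Required activator VelS is absent, so *elnY* is not transcribed.

OFF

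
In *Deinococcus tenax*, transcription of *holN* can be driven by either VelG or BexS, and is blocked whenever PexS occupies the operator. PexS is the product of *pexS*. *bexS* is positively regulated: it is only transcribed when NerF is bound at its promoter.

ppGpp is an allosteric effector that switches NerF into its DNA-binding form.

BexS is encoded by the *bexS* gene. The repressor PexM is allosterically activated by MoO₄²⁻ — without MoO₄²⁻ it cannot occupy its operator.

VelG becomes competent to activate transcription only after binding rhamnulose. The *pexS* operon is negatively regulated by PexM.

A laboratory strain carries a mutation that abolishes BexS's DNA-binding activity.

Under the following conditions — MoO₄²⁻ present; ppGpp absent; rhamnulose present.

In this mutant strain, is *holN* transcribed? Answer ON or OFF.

ON

Rhamnulose is present, so VelG is active.
MoO₄²⁻ is present, so PexM is active.
With repressor PexM bound, *pexS* is not transcribed.
So PexS is not produced.
BexS is non-functional in this strain, so it has no effect.
Activator VelG is present, so *holN* is transcribed.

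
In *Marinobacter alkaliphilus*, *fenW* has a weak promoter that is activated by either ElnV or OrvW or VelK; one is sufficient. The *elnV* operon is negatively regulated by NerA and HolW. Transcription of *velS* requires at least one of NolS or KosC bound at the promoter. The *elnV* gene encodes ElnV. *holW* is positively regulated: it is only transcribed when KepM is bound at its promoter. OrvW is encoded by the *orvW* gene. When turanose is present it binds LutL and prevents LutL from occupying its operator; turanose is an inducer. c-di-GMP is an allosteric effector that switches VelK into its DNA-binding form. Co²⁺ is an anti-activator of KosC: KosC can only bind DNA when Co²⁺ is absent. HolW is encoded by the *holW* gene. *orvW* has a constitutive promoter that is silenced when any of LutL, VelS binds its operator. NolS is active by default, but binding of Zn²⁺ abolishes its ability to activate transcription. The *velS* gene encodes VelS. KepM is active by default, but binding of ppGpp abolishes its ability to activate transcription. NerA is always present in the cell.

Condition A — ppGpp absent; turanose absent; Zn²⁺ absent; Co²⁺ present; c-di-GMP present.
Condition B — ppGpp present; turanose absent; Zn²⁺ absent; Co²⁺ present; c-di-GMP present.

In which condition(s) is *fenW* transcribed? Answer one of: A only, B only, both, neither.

Condition A:
NerA is produced constitutively and is active.
ppGpp is absent, so KepM is active.
No repressor is bound and KepM is active, so *holW* is transcribed.
So HolW is produced and active.
With repressor NerA bound, *elnV* is not transcribed.
So ElnV is not produced.
Turanose is absent, so LutL is active.
Zn²⁺ is absent, so NolS is active.
Co²⁺ is present, so KosC is inactive.
Activator NolS is present, so *velS* is transcribed.
So VelS is produced and active.
With repressor LutL bound, *orvW* is not transcribed.
So OrvW is not produced.
c-di-GMP is present, so VelK is active.
Activator VelK is present, so *fenW* is transcribed.
→ *fenW* is ON in A.
Condition B:
NerA is produced constitutively and is active.
ppGpp is present, so KepM is inactive.
Required activator KepM is absent, so *holW* is not transcribed.
So HolW is not produced.
With repressor NerA bound, *elnV* is not transcribed.
So ElnV is not produced.
Turanose is absent, so LutL is active.
Zn²⁺ is absent, so NolS is active.
Co²⁺ is present, so KosC is inactive.
Activator NolS is present, so *velS* is transcribed.
So VelS is produced and active.
With repressor LutL bound, *orvW* is not transcribed.
So OrvW is not produced.
c-di-GMP is present, so VelK is active.
Activator VelK is present, so *fenW* is transcribed.
→ *fenW* is ON in B.

both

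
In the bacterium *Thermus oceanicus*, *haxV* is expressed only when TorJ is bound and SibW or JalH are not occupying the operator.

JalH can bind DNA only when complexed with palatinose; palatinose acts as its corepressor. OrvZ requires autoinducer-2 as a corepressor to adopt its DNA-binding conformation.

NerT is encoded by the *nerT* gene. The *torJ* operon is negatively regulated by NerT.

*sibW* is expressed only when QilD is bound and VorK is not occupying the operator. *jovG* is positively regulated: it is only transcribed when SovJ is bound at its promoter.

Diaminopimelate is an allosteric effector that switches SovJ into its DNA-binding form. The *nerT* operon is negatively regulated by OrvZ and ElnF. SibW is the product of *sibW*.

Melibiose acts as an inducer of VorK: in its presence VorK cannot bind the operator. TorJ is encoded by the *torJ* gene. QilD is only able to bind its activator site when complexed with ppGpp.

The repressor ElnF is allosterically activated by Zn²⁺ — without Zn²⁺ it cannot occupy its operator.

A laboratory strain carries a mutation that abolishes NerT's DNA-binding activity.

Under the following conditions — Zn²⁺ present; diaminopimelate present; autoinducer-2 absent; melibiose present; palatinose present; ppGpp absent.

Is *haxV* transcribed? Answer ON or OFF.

Melibiose is present, so VorK is inactive.
ppGpp is absent, so QilD is inactive.
Required activator QilD is absent, so *sibW* is not transcribed.
So SibW is not produced.
NerT is non-functional in this strain, so it has no effect.
With no repressor bound, *torJ* is transcribed.
So TorJ is produced and active.
Palatinose is present, so JalH is active.
With repressor JalH bound, *haxV* is not transcribed.

OFF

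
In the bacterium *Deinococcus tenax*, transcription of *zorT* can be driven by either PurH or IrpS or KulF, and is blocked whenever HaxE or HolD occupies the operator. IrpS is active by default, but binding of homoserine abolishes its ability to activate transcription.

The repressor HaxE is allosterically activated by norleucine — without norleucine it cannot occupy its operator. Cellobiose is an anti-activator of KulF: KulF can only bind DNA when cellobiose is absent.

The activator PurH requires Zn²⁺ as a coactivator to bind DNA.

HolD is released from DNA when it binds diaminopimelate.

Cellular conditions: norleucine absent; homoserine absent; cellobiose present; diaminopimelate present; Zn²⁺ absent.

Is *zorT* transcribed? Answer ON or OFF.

ON

Zn²⁺ is absent, so PurH is inactive.
Norleucine is absent, so HaxE is inactive.
Homoserine is absent, so IrpS is active.
Diaminopimelate is present, so HolD is inactive.
Cellobiose is present, so KulF is inactive.
Activator IrpS is present, so *zorT* is transcribed.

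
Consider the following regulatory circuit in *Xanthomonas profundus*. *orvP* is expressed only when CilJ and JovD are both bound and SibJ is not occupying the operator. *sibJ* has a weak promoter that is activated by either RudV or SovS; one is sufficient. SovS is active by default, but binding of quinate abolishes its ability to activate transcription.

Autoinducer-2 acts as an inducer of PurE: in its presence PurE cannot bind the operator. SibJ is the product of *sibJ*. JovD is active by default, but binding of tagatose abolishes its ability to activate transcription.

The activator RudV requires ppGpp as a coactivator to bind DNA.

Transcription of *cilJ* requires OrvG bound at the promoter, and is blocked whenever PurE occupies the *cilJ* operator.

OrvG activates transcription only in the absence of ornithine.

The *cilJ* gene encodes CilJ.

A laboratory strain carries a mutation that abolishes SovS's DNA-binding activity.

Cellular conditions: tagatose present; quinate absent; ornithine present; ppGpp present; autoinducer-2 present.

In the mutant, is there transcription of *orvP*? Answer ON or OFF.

OFF

Ornithine is present, so OrvG is inactive.
Autoinducer-2 is present, so PurE is inactive.
Required activator OrvG is absent, so *cilJ* is not transcribed.
So CilJ is not produced.
Tagatose is present, so JovD is inactive.
ppGpp is present, so RudV is active.
SovS is non-functional in this strain, so it has no effect.
Activator RudV is present, so *sibJ* is transcribed.
So SibJ is produced and active.
With repressor SibJ bound, *orvP* is not transcribed.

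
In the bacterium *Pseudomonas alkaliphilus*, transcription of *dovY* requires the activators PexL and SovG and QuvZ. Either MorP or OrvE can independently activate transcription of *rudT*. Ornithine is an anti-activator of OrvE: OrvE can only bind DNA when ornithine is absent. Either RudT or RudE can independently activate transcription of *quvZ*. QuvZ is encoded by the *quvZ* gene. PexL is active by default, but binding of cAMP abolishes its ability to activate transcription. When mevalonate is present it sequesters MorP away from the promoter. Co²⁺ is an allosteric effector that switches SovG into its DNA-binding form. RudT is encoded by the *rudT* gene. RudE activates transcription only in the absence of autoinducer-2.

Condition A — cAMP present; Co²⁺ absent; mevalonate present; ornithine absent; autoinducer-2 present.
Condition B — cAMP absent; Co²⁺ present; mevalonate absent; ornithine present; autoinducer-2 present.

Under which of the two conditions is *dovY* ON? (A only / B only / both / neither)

B only

Condition A:
cAMP is present, so PexL is inactive.
Co²⁺ is absent, so SovG is inactive.
Mevalonate is present, so MorP is inactive.
Ornithine is absent, so OrvE is active.
Activator OrvE is present, so *rudT* is transcribed.
So RudT is produced and active.
Autoinducer-2 is present, so RudE is inactive.
Activator RudT is present, so *quvZ* is transcribed.
So QuvZ is produced and active.
Required activator PexL is absent, so *dovY* is not transcribed.
→ *dovY* is OFF in A.
Condition B:
cAMP is absent, so PexL is active.
Co²⁺ is present, so SovG is active.
Mevalonate is absent, so MorP is active.
Ornithine is present, so OrvE is inactive.
Activator MorP is present, so *rudT* is transcribed.
So RudT is produced and active.
Autoinducer-2 is present, so RudE is inactive.
Activator RudT is present, so *quvZ* is transcribed.
So QuvZ is produced and active.
No repressor is bound and PexL and SovG and QuvZ are active, so *dovY* is transcribed.
→ *dovY* is ON in B.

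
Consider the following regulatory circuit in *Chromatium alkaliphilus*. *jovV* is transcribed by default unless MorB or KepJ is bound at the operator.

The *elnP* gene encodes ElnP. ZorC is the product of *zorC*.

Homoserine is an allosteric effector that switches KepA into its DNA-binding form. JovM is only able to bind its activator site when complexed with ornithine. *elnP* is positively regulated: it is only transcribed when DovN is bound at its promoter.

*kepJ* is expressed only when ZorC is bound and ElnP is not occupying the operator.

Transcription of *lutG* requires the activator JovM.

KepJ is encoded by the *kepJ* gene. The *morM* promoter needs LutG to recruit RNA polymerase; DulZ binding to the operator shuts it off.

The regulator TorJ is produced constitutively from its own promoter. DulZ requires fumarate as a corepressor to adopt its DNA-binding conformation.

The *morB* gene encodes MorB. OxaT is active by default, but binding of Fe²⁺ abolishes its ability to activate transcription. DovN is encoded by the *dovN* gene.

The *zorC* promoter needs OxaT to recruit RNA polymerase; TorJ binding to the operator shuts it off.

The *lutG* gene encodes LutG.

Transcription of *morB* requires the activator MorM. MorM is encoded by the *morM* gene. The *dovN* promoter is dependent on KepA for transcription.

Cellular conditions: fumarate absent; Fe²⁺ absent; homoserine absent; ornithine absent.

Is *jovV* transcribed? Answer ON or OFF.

Fumarate is absent, so DulZ is inactive.
Ornithine is absent, so JovM is inactive.
Required activator JovM is absent, so *lutG* is not transcribed.
So LutG is not produced.
Required activator LutG is absent, so *morM* is not transcribed.
So MorM is not produced.
Required activator MorM is absent, so *morB* is not transcribed.
So MorB is not produced.
Homoserine is absent, so KepA is inactive.
Required activator KepA is absent, so *dovN* is not transcribed.
So DovN is not produced.
Required activator DovN is absent, so *elnP* is not transcribed.
So ElnP is not produced.
TorJ is produced constitutively and is active.
Fe²⁺ is absent, so OxaT is active.
With repressor TorJ bound, *zorC* is not transcribed.
So ZorC is not produced.
Required activator ZorC is absent, so *kepJ* is not transcribed.
So KepJ is not produced.
With no repressor bound, *jovV* is transcribed.

ON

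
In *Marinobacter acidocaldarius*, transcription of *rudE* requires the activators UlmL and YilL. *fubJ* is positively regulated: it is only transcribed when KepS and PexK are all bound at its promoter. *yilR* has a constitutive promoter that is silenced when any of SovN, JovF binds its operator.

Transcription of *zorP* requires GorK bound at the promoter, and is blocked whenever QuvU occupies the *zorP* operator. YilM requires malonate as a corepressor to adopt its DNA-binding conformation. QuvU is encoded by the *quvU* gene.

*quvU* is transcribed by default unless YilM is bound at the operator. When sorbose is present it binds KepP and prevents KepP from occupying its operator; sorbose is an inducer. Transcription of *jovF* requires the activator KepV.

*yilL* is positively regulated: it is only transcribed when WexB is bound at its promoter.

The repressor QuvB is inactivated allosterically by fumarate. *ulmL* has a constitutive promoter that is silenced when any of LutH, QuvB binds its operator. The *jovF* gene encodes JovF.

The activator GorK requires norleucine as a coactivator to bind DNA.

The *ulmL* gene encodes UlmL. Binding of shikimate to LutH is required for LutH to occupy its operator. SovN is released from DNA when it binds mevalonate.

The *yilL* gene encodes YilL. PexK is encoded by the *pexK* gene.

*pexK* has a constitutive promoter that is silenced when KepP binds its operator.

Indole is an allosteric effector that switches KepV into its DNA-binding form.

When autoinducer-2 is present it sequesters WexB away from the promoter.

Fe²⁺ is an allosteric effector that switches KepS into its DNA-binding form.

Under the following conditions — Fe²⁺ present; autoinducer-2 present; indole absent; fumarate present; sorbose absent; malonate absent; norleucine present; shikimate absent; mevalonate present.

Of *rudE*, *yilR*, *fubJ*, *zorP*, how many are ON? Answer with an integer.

Shikimate is absent, so LutH is inactive.
Fumarate is present, so QuvB is inactive.
With no repressor bound, *ulmL* is transcribed.
So UlmL is produced and active.
Autoinducer-2 is present, so WexB is inactive.
Required activator WexB is absent, so *yilL* is not transcribed.
So YilL is not produced.
Required activator YilL is absent, so *rudE* is not transcribed.
→ *rudE* is OFF.
Mevalonate is present, so SovN is inactive.
Indole is absent, so KepV is inactive.
Required activator KepV is absent, so *jovF* is not transcribed.
So JovF is not produced.
With no repressor bound, *yilR* is transcribed.
→ *yilR* is ON.
Fe²⁺ is present, so KepS is active.
Sorbose is absent, so KepP is active.
With repressor KepP bound, *pexK* is not transcribed.
So PexK is not produced.
Required activator PexK is absent, so *fubJ* is not transcribed.
→ *fubJ* is OFF.
Norleucine is present, so GorK is active.
Malonate is absent, so YilM is inactive.
With no repressor bound, *quvU* is transcribed.
So QuvU is produced and active.
With repressor QuvU bound, *zorP* is not transcribed.
→ *zorP* is OFF.
1 of the 4 genes is transcribed.

1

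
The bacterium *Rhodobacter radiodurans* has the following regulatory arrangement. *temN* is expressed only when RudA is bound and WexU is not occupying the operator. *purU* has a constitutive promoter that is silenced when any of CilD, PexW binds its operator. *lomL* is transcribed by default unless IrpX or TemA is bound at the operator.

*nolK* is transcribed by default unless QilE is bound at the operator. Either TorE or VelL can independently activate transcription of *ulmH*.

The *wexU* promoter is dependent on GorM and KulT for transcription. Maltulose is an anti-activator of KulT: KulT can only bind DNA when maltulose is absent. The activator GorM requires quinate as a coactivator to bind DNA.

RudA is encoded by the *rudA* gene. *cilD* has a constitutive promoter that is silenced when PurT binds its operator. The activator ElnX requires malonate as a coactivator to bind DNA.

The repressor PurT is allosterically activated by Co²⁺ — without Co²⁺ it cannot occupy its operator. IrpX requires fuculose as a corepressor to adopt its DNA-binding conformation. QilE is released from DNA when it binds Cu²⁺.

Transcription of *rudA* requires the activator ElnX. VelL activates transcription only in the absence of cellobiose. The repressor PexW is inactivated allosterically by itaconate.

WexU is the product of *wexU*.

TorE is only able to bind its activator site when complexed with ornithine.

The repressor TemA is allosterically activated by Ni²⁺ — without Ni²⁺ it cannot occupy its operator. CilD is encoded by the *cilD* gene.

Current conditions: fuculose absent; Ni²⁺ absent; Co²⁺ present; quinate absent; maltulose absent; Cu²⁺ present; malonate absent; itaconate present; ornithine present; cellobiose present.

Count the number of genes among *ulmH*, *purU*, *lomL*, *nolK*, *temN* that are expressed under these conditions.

4

Ornithine is present, so TorE is active.
Cellobiose is present, so VelL is inactive.
Activator TorE is present, so *ulmH* is transcribed.
→ *ulmH* is ON.
Co²⁺ is present, so PurT is active.
With repressor PurT bound, *cilD* is not transcribed.
So CilD is not produced.
Itaconate is present, so PexW is inactive.
With no repressor bound, *purU* is transcribed.
→ *purU* is ON.
Fuculose is absent, so IrpX is inactive.
Ni²⁺ is absent, so TemA is inactive.
With no repressor bound, *lomL* is transcribed.
→ *lomL* is ON.
Cu²⁺ is present, so QilE is inactive.
With no repressor bound, *nolK* is transcribed.
→ *nolK* is ON.
Malonate is absent, so ElnX is inactive.
Required activator ElnX is absent, so *rudA* is not transcribed.
So RudA is not produced.
Quinate is absent, so GorM is inactive.
Maltulose is absent, so KulT is active.
Required activator GorM is absent, so *wexU* is not transcribed.
So WexU is not produced.
Required activator RudA is absent, so *temN* is not transcribed.
→ *temN* is OFF.
4 of the 5 genes are transcribed.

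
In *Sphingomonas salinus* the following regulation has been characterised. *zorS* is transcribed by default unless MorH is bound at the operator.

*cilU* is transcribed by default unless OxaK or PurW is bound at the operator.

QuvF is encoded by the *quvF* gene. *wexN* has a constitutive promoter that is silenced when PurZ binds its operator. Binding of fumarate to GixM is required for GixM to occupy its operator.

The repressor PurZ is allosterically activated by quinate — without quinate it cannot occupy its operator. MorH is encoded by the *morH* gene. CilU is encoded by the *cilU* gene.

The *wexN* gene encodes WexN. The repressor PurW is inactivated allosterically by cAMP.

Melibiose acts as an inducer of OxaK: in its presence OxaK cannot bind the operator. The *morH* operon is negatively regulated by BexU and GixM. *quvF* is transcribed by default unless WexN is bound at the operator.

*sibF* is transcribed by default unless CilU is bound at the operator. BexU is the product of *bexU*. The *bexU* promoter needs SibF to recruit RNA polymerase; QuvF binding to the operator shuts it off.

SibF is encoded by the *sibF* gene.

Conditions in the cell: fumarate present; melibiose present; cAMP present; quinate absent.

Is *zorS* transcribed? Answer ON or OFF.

ON

Melibiose is present, so OxaK is inactive.
cAMP is present, so PurW is inactive.
With no repressor bound, *cilU* is transcribed.
So CilU is produced and active.
With repressor CilU bound, *sibF* is not transcribed.
So SibF is not produced.
Quinate is absent, so PurZ is inactive.
With no repressor bound, *wexN* is transcribed.
So WexN is produced and active.
With repressor WexN bound, *quvF* is not transcribed.
So QuvF is not produced.
Required activator SibF is absent, so *bexU* is not transcribed.
So BexU is not produced.
Fumarate is present, so GixM is active.
With repressor GixM bound, *morH* is not transcribed.
So MorH is not produced.
With no repressor bound, *zorS* is transcribed.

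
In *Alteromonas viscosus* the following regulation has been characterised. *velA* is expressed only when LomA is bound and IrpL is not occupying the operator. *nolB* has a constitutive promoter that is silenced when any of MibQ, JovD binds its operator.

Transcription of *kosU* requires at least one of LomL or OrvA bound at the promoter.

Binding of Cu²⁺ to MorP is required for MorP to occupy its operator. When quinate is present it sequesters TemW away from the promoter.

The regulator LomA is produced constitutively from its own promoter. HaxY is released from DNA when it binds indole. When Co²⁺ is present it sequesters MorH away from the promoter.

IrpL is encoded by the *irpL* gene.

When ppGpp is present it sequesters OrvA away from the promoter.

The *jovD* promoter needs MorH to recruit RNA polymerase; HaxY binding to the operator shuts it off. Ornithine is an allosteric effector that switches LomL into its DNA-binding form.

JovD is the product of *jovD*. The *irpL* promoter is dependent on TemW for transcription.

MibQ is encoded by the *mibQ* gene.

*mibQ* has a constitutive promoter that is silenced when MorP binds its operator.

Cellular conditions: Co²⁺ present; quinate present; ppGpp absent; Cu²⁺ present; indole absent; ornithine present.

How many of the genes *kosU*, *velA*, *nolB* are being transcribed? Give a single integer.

3

Ornithine is present, so LomL is active.
ppGpp is absent, so OrvA is active.
Activator LomL is present, so *kosU* is transcribed.
→ *kosU* is ON.
LomA is produced constitutively and is active.
Quinate is present, so TemW is inactive.
Required activator TemW is absent, so *irpL* is not transcribed.
So IrpL is not produced.
No repressor is bound and LomA is active, so *velA* is transcribed.
→ *velA* is ON.
Cu²⁺ is present, so MorP is active.
With repressor MorP bound, *mibQ* is not transcribed.
So MibQ is not produced.
Indole is absent, so HaxY is active.
Co²⁺ is present, so MorH is inactive.
With repressor HaxY bound, *jovD* is not transcribed.
So JovD is not produced.
With no repressor bound, *nolB* is transcribed.
→ *nolB* is ON.
3 of the 3 genes are transcribed.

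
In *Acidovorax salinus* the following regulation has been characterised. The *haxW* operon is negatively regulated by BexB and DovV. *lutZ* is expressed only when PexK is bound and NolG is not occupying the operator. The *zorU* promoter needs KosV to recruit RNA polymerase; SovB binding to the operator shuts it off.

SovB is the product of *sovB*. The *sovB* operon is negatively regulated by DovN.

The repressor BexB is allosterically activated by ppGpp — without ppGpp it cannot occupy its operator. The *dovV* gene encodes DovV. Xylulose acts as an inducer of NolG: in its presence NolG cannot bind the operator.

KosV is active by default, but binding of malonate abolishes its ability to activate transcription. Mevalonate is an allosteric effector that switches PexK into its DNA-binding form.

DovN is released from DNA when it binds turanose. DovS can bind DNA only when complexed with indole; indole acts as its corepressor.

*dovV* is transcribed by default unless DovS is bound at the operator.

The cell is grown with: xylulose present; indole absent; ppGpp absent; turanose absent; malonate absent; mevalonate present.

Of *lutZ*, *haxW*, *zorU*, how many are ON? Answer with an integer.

Mevalonate is present, so PexK is active.
Xylulose is present, so NolG is inactive.
No repressor is bound and PexK is active, so *lutZ* is transcribed.
→ *lutZ* is ON.
ppGpp is absent, so BexB is inactive.
Indole is absent, so DovS is inactive.
With no repressor bound, *dovV* is transcribed.
So DovV is produced and active.
With repressor DovV bound, *haxW* is not transcribed.
→ *haxW* is OFF.
Turanose is absent, so DovN is active.
With repressor DovN bound, *sovB* is not transcribed.
So SovB is not produced.
Malonate is absent, so KosV is active.
No repressor is bound and KosV is active, so *zorU* is transcribed.
→ *zorU* is ON.
2 of the 3 genes are transcribed.

2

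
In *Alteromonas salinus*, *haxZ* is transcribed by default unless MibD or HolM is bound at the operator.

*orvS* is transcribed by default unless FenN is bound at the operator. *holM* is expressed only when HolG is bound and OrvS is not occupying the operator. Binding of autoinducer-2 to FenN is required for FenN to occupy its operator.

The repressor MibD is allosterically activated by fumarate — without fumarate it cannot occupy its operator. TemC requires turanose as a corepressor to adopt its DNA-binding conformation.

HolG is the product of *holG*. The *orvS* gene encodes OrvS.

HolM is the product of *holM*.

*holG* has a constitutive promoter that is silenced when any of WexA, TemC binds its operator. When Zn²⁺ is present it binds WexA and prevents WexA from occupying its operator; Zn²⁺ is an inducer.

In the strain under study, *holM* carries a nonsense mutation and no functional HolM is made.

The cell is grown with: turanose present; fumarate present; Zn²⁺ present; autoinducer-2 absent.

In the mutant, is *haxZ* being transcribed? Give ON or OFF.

OFF

Fumarate is present, so MibD is active.
HolM is non-functional in this strain, so it has no effect.
With repressor MibD bound, *haxZ* is not transcribed.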